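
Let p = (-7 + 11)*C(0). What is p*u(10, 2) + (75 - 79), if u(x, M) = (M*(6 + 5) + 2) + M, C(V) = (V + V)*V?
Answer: -4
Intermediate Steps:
C(V) = 2*V² (C(V) = (2*V)*V = 2*V²)
p = 0 (p = (-7 + 11)*(2*0²) = 4*(2*0) = 4*0 = 0)
u(x, M) = 2 + 12*M (u(x, M) = (M*11 + 2) + M = (11*M + 2) + M = (2 + 11*M) + M = 2 + 12*M)
p*u(10, 2) + (75 - 79) = 0*(2 + 12*2) + (75 - 79) = 0*(2 + 24) - 4 = 0*26 - 4 = 0 - 4 = -4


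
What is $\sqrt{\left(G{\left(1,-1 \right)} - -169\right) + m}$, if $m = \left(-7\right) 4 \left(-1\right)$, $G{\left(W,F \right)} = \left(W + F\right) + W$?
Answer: $3 \sqrt{22} \approx 14.071$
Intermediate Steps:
$G{\left(W,F \right)} = F + 2 W$ ($G{\left(W,F \right)} = \left(F + W\right) + W = F + 2 W$)
$m = 28$ ($m = \left(-28\right) \left(-1\right) = 28$)
$\sqrt{\left(G{\left(1,-1 \right)} - -169\right) + m} = \sqrt{\left(\left(-1 + 2 \cdot 1\right) - -169\right) + 28} = \sqrt{\left(\left(-1 + 2\right) + 169\right) + 28} = \sqrt{\left(1 + 169\right) + 28} = \sqrt{170 + 28} = \sqrt{198} = 3 \sqrt{22}$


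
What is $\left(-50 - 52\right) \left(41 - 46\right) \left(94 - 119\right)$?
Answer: $-12750$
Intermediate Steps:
$\left(-50 - 52\right) \left(41 - 46\right) \left(94 - 119\right) = \left(-102\right) \left(-5\right) \left(-25\right) = 510 \left(-25\right) = -12750$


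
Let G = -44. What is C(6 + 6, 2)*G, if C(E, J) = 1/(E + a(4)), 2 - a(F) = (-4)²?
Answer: 22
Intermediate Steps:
a(F) = -14 (a(F) = 2 - 1*(-4)² = 2 - 1*16 = 2 - 16 = -14)
C(E, J) = 1/(-14 + E) (C(E, J) = 1/(E - 14) = 1/(-14 + E))
C(6 + 6, 2)*G = -44/(-14 + (6 + 6)) = -44/(-14 + 12) = -44/(-2) = -½*(-44) = 22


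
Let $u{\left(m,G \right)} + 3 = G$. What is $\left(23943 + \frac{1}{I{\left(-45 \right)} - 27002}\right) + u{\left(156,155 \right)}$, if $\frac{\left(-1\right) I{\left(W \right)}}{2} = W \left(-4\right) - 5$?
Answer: $\frac{659046439}{27352} \approx 24095.0$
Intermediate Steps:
$I{\left(W \right)} = 10 + 8 W$ ($I{\left(W \right)} = - 2 \left(W \left(-4\right) - 5\right) = - 2 \left(- 4 W - 5\right) = - 2 \left(-5 - 4 W\right) = 10 + 8 W$)
$u{\left(m,G \right)} = -3 + G$
$\left(23943 + \frac{1}{I{\left(-45 \right)} - 27002}\right) + u{\left(156,155 \right)} = \left(23943 + \frac{1}{\left(10 + 8 \left(-45\right)\right) - 27002}\right) + \left(-3 + 155\right) = \left(23943 + \frac{1}{\left(10 - 360\right) - 27002}\right) + 152 = \left(23943 + \frac{1}{-350 - 27002}\right) + 152 = \left(23943 + \frac{1}{-27352}\right) + 152 = \left(23943 - \frac{1}{27352}\right) + 152 = \frac{654888935}{27352} + 152 = \frac{659046439}{27352}$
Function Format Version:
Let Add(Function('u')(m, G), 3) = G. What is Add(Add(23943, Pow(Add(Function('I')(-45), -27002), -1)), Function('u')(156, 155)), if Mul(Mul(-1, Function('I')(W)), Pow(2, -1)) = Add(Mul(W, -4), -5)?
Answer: Rational(659046439, 27352) ≈ 24095.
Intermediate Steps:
Function('I')(W) = Add(10, Mul(8, W)) (Function('I')(W) = Mul(-2, Add(Mul(W, -4), -5)) = Mul(-2, Add(Mul(-4, W), -5)) = Mul(-2, Add(-5, Mul(-4, W))) = Add(10, Mul(8, W)))
Function('u')(m, G) = Add(-3, G)
Add(Add(23943, Pow(Add(Function('I')(-45), -27002), -1)), Function('u')(156, 155)) = Add(Add(23943, Pow(Add(Add(10, Mul(8, -45)), -27002), -1)), Add(-3, 155)) = Add(Add(23943, Pow(Add(Add(10, -360), -27002), -1)), 152) = Add(Add(23943, Pow(Add(-350, -27002), -1)), 152) = Add(Add(23943, Pow(-27352, -1)), 152) = Add(Add(23943, Rational(-1, 27352)), 152) = Add(Rational(654888935, 27352), 152) = Rational(659046439, 27352)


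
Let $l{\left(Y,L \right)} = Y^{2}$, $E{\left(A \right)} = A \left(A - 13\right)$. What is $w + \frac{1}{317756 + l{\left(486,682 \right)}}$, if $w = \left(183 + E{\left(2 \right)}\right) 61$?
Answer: $\frac{5440362593}{553952} \approx 9821.0$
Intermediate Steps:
$E{\left(A \right)} = A \left(-13 + A\right)$
$w = 9821$ ($w = \left(183 + 2 \left(-13 + 2\right)\right) 61 = \left(183 + 2 \left(-11\right)\right) 61 = \left(183 - 22\right) 61 = 161 \cdot 61 = 9821$)
$w + \frac{1}{317756 + l{\left(486,682 \right)}} = 9821 + \frac{1}{317756 + 486^{2}} = 9821 + \frac{1}{317756 + 236196} = 9821 + \frac{1}{553952} = \frac{5440362593}{553952}$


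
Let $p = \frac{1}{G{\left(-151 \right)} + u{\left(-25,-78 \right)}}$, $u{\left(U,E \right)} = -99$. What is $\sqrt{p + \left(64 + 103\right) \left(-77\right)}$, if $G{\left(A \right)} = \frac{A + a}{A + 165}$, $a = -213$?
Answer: $\frac{4 i \sqrt{502305}}{25} \approx 113.4 i$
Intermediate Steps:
$G{\left(A \right)} = \frac{-213 + A}{165 + A}$ ($G{\left(A \right)} = \frac{A - 213}{A + 165} = \frac{-213 + A}{165 + A}$)
$p = - \frac{1}{125}$ ($p = \frac{1}{\frac{-213 - 151}{165 - 151} - 99} = \frac{1}{\frac{1}{14} \left(-364\right) - 99} = \frac{1}{-26 - 99} = \frac{1}{-125} = - \frac{1}{125} \approx -0.008$)
$\sqrt{p + \left(64 + 103\right) \left(-77\right)} = \sqrt{- \frac{1}{125} + \left(64 + 103\right) \left(-77\right)} = \sqrt{- \frac{1}{125} + 167 \left(-77\right)} = \sqrt{- \frac{1}{125} - 12859} = \sqrt{- \frac{1607376}{125}} = \frac{4 i \sqrt{502305}}{25}$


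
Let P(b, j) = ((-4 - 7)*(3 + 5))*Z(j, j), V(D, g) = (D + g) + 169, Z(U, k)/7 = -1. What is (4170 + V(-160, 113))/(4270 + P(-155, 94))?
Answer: 2146/2443 ≈ 0.87843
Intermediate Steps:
Z(U, k) = -7 (Z(U, k) = 7*(-1) = -7)
V(D, g) = 169 + D + g
P(b, j) = 616 (P(b, j) = ((-4 - 7)*(3 + 5))*(-7) = -11*8*(-7) = -88*(-7) = 616)
(4170 + V(-160, 113))/(4270 + P(-155, 94)) = (4170 + (169 - 160 + 113))/(4270 + 616) = (4170 + 122)/4886 = 4292*(1/4886) = 2146/2443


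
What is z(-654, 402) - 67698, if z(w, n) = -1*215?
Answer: -67913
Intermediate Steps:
z(w, n) = -215
z(-654, 402) - 67698 = -215 - 67698 = -67913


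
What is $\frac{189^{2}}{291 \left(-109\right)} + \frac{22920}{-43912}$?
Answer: $- \frac{95649168}{58035197} \approx -1.6481$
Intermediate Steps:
$\frac{189^{2}}{291 \left(-109\right)} + \frac{22920}{-43912} = \frac{35721}{-31719} + 22920 \left(- \frac{1}{43912}\right) = 35721 \left(- \frac{1}{31719}\right) - \frac{2865}{5489} = - \frac{11907}{10573} - \frac{2865}{5489} = - \frac{95649168}{58035197}$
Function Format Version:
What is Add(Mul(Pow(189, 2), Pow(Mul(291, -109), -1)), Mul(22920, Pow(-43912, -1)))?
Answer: Rational(-95649168, 58035197) ≈ -1.6481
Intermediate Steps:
Add(Mul(Pow(189, 2), Pow(Mul(291, -109), -1)), Mul(22920, Pow(-43912, -1))) = Add(Mul(35721, Pow(-31719, -1)), Mul(22920, Rational(-1, 43912))) = Add(Mul(35721, Rational(-1, 31719)), Rational(-2865, 5489)) = Add(Rational(-11907, 10573), Rational(-2865, 5489)) = Rational(-95649168, 58035197)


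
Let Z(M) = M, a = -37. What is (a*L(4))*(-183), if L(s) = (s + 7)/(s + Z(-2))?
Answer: 74481/2 ≈ 37241.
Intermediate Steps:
L(s) = (7 + s)/(-2 + s) (L(s) = (s + 7)/(s - 2) = (7 + s)/(-2 + s))
(a*L(4))*(-183) = -37*(7 + 4)/(-2 + 4)*(-183) = -37*11/2*(-183) = -407/2*(-183) = 74481/2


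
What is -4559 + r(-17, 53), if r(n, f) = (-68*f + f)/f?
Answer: -4626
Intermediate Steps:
r(n, f) = -67 (r(n, f) = (-67*f)/f = -67)
-4559 + r(-17, 53) = -4559 - 67 = -4626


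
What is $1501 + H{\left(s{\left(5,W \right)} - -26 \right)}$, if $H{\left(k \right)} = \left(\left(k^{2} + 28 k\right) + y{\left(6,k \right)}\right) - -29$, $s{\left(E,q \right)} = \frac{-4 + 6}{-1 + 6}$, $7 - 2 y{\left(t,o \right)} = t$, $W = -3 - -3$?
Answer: $\frac{148333}{50} \approx 2966.7$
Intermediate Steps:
$W = 0$ ($W = -3 + 3 = 0$)
$y{\left(t,o \right)} = \frac{7}{2} - \frac{t}{2}$
$s{\left(E,q \right)} = \frac{2}{5}$
$H{\left(k \right)} = \frac{59}{2} + k^{2} + 28 k$ ($H{\left(k \right)} = \left(\left(k^{2} + 28 k\right) + \left(\frac{7}{2} - 3\right)\right) - -29 = \left(\left(k^{2} + 28 k\right) + \left(\frac{7}{2} - 3\right)\right) + 29 = \left(\left(k^{2} + 28 k\right) + \frac{1}{2}\right) + 29 = \left(\frac{1}{2} + k^{2} + 28 k\right) + 29 = \frac{59}{2} + k^{2} + 28 k$)
$1501 + H{\left(s{\left(5,W \right)} - -26 \right)} = 1501 + \left(\frac{59}{2} + \left(\frac{2}{5} - -26\right)^{2} + 28 \left(\frac{2}{5} - -26\right)\right) = 1501 + \left(\frac{59}{2} + \left(\frac{2}{5} + 26\right)^{2} + 28 \left(\frac{2}{5} + 26\right)\right) = 1501 + \left(\frac{59}{2} + \left(\frac{132}{5}\right)^{2} + 28 \cdot \frac{132}{5}\right) = 1501 + \left(\frac{59}{2} + \frac{17424}{25} + \frac{3696}{5}\right) = 1501 + \frac{73283}{50} = \frac{148333}{50}$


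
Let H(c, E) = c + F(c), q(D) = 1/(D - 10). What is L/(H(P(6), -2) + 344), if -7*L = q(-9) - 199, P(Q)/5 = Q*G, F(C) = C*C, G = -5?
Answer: 1891/1509151 ≈ 0.0012530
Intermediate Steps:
F(C) = C²
P(Q) = -25*Q (P(Q) = 5*(Q*(-5)) = 5*(-5*Q) = -25*Q)
q(D) = 1/(-10 + D)
H(c, E) = c + c²
L = 3782/133 (L = -(1/(-10 - 9) - 199)/7 = -(1/(-19) - 199)/7 = -(-1/19 - 199)/7 = -⅐*(-3782/19) = 3782/133 ≈ 28.436)
L/(H(P(6), -2) + 344) = 3782/(133*((-25*6)*(1 - 25*6) + 344)) = 3782/(133*(-150*(1 - 150) + 344)) = 3782/(133*(-150*(-149) + 344)) = 3782/(133*(22350 + 344)) = (3782/133)/22694 = (3782/133)*(1/22694) = 1891/1509151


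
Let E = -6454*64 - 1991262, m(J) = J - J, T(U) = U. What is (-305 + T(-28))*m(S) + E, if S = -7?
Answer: -2404318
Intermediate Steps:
m(J) = 0
E = -2404318 (E = -413056 - 1991262 = -2404318)
(-305 + T(-28))*m(S) + E = (-305 - 28)*0 - 2404318 = -333*0 - 2404318 = 0 - 2404318 = -2404318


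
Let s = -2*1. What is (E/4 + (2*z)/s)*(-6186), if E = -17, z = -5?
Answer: -9279/2 ≈ -4639.5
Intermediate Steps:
s = -2
(E/4 + (2*z)/s)*(-6186) = (-17/4 + (2*(-5))/(-2))*(-6186) = (-17*1/4 - 10*(-1/2))*(-6186) = (-17/4 + 5)*(-6186) = (3/4)*(-6186) = -9279/2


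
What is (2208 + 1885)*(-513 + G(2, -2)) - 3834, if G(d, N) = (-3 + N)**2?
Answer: -2001218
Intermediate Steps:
(2208 + 1885)*(-513 + G(2, -2)) - 3834 = (2208 + 1885)*(-513 + (-3 - 2)**2) - 3834 = 4093*(-513 + (-5)**2) - 3834 = 4093*(-513 + 25) - 3834 = 4093*(-488) - 3834 = -1997384 - 3834 = -2001218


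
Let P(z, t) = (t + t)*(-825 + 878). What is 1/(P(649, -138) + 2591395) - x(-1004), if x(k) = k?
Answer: 2587074069/2576767 ≈ 1004.0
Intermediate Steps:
P(z, t) = 106*t (P(z, t) = (2*t)*53 = 106*t)
1/(P(649, -138) + 2591395) - x(-1004) = 1/(106*(-138) + 2591395) - 1*(-1004) = 1/(-14628 + 2591395) + 1004 = 1/2576767 + 1004 = 2587074069/2576767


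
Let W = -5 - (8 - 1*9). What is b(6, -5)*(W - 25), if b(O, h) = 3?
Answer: -87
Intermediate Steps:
W = -4 (W = -5 - (8 - 9) = -5 - 1*(-1) = -5 + 1 = -4)
b(6, -5)*(W - 25) = 3*(-4 - 25) = 3*(-29) = -87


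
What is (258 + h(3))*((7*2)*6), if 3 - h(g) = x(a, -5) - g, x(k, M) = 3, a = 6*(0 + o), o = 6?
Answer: 21924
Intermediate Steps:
a = 36 (a = 6*(0 + 6) = 6*6 = 36)
h(g) = g (h(g) = 3 - (3 - g) = 3 + (-3 + g) = g)
(258 + h(3))*((7*2)*6) = (258 + 3)*((7*2)*6) = 261*(14*6) = 261*84 = 21924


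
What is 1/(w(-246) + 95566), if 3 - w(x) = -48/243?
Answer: 81/7741105 ≈ 1.0464e-5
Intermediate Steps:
w(x) = 259/81 (w(x) = 3 - (-48)/243 = 3 - 1*(-16/81) = 3 + 16/81 = 259/81)
1/(w(-246) + 95566) = 1/(259/81 + 95566) = 1/(7741105/81) = 81/7741105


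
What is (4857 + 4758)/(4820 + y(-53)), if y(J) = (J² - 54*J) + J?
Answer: 9615/10438 ≈ 0.92115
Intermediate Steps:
y(J) = J² - 53*J
(4857 + 4758)/(4820 + y(-53)) = (4857 + 4758)/(4820 - 53*(-53 - 53)) = 9615/(4820 - 53*(-106)) = 9615/(4820 + 5618) = 9615/10438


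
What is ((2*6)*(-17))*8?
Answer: -1632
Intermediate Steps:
((2*6)*(-17))*8 = (12*(-17))*8 = -204*8 = -1632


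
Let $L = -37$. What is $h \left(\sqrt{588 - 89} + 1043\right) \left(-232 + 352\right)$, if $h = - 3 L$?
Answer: $13892760 + 13320 \sqrt{499} \approx 1.419 \cdot 10^{7}$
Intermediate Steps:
$h = 111$ ($h = \left(-3\right) \left(-37\right) = 111$)
$h \left(\sqrt{588 - 89} + 1043\right) \left(-232 + 352\right) = 111 \left(\sqrt{588 - 89} + 1043\right) \left(-232 + 352\right) = 111 \left(\sqrt{499} + 1043\right) 120 = 111 \left(1043 + \sqrt{499}\right) 120 = 111 \left(125160 + 120 \sqrt{499}\right) = 13892760 + 13320 \sqrt{499}$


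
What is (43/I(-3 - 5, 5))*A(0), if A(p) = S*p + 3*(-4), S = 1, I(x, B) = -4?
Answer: 129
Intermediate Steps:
A(p) = -12 + p (A(p) = 1*p + 3*(-4) = p - 12 = -12 + p)
(43/I(-3 - 5, 5))*A(0) = (43/(-4))*(-12 + 0) = -¼*43*(-12) = -43/4*(-12) = 129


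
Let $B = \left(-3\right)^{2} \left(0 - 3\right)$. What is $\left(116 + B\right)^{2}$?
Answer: $7921$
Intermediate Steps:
$B = -27$ ($B = 9 \left(-3\right) = -27$)
$\left(116 + B\right)^{2} = \left(116 - 27\right)^{2} = 89^{2} = 7921$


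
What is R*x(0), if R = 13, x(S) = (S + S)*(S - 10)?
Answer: 0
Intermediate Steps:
x(S) = 2*S*(-10 + S) (x(S) = (2*S)*(-10 + S) = 2*S*(-10 + S))
R*x(0) = 13*(2*0*(-10 + 0)) = 13*(2*0*(-10)) = 13*0 = 0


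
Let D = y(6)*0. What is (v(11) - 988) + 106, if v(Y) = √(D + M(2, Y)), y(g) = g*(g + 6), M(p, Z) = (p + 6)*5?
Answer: -882 + 2*√10 ≈ -875.68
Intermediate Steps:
M(p, Z) = 30 + 5*p (M(p, Z) = (6 + p)*5 = 30 + 5*p)
y(g) = g*(6 + g)
D = 0 (D = (6*(6 + 6))*0 = (6*12)*0 = 72*0 = 0)
v(Y) = 2*√10 (v(Y) = √(0 + (30 + 5*2)) = √(0 + (30 + 10)) = √(0 + 40) = √40 = 2*√10)
(v(11) - 988) + 106 = (2*√10 - 988) + 106 = (-988 + 2*√10) + 106 = -882 + 2*√10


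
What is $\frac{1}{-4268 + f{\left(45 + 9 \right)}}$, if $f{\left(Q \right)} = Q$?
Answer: $- \frac{1}{4214} \approx -0.0002373$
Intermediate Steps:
$\frac{1}{-4268 + f{\left(45 + 9 \right)}} = \frac{1}{-4268 + \left(45 + 9\right)} = \frac{1}{-4268 + 54} = \frac{1}{-4214} = - \frac{1}{4214}$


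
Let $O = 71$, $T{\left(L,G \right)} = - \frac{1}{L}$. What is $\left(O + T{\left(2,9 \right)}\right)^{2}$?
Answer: $\frac{19881}{4} \approx 4970.3$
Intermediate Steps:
$\left(O + T{\left(2,9 \right)}\right)^{2} = \left(71 - \frac{1}{2}\right)^{2} = \left(\frac{141}{2}\right)^{2} = \frac{19881}{4}$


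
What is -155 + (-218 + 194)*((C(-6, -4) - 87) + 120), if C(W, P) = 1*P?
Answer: -851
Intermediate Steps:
C(W, P) = P
-155 + (-218 + 194)*((C(-6, -4) - 87) + 120) = -155 + (-218 + 194)*((-4 - 87) + 120) = -155 - 24*(-91 + 120) = -155 - 24*29 = -155 - 696 = -851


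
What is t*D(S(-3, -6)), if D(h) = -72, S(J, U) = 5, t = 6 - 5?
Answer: -72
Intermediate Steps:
t = 1
t*D(S(-3, -6)) = 1*(-72) = -72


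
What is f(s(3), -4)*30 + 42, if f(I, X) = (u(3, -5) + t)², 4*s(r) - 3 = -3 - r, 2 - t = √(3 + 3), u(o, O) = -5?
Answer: 492 + 180*√6 ≈ 932.91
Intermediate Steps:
t = 2 - √6 (t = 2 - √(3 + 3) = 2 - √6 ≈ -0.44949)
s(r) = -r/4 (s(r) = ¾ + (-3 - r)/4 = ¾ + (-¾ - r/4) = -r/4)
f(I, X) = (-3 - √6)² (f(I, X) = (-5 + (2 - √6))² = (-3 - √6)²)
f(s(3), -4)*30 + 42 = (3 + √6)²*30 + 42 = 30*(3 + √6)² + 42 = 42 + 30*(3 + √6)²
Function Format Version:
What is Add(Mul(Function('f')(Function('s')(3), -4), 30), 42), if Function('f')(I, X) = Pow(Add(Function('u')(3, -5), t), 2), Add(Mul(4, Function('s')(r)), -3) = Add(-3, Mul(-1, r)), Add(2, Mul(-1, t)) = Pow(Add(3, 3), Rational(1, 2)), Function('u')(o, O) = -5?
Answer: Add(492, Mul(180, Pow(6, Rational(1, 2)))) ≈ 932.91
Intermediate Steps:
t = Add(2, Mul(-1, Pow(6, Rational(1, 2)))) (t = Add(2, Mul(-1, Pow(Add(3, 3), Rational(1, 2)))) = Add(2, Mul(-1, Pow(6, Rational(1, 2)))) ≈ -0.44949)
Function('s')(r) = Mul(Rational(-1, 4), r) (Function('s')(r) = Add(Rational(3, 4), Mul(Rational(1, 4), Add(-3, Mul(-1, r)))) = Add(Rational(3, 4), Add(Rational(-3, 4), Mul(Rational(-1, 4), r))) = Mul(Rational(-1, 4), r))
Function('f')(I, X) = Pow(Add(-3, Mul(-1, Pow(6, Rational(1, 2)))), 2) (Function('f')(I, X) = Pow(Add(-5, Add(2, Mul(-1, Pow(6, Rational(1, 2))))), 2) = Pow(Add(-3, Mul(-1, Pow(6, Rational(1, 2)))), 2))
Add(Mul(Function('f')(Function('s')(3), -4), 30), 42) = Add(Mul(Pow(Add(3, Pow(6, Rational(1, 2))), 2), 30), 42) = Add(Mul(30, Pow(Add(3, Pow(6, Rational(1, 2))), 2)), 42) = Add(42, Mul(30, Pow(Add(3, Pow(6, Rational(1, 2))), 2)))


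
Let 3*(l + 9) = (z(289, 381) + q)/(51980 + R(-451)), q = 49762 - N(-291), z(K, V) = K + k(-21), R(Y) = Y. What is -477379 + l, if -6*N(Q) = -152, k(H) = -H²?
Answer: -221393787514/463761 ≈ -4.7739e+5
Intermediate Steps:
N(Q) = 76/3 (N(Q) = -⅙*(-152) = 76/3)
z(K, V) = -441 + K (z(K, V) = K - 1*(-21)² = K - 1*441 = K - 441 = -441 + K)
q = 149210/3 (q = 49762 - 1*76/3 = 49762 - 76/3 = 149210/3 ≈ 49737.)
l = -4025095/463761 (l = -9 + (((-441 + 289) + 149210/3)/(51980 - 451))/3 = -9 + ((-152 + 149210/3)/51529)/3 = -9 + ((148754/3)*(1/51529))/3 = -9 + (⅓)*(148754/154587) = -9 + 148754/463761 = -4025095/463761 ≈ -8.6792)
-477379 + l = -477379 - 4025095/463761 = -221393787514/463761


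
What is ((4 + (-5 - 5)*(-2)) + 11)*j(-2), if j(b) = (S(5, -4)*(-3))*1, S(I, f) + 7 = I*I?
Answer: -1890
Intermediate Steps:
S(I, f) = -7 + I² (S(I, f) = -7 + I*I = -7 + I²)
j(b) = -54 (j(b) = ((-7 + 5²)*(-3))*1 = ((-7 + 25)*(-3))*1 = (18*(-3))*1 = -54*1 = -54)
((4 + (-5 - 5)*(-2)) + 11)*j(-2) = ((4 + (-5 - 5)*(-2)) + 11)*(-54) = ((4 - 10*(-2)) + 11)*(-54) = ((4 + 20) + 11)*(-54) = (24 + 11)*(-54) = 35*(-54) = -1890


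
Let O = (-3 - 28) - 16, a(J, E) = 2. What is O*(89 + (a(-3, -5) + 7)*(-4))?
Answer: -2491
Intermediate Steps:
O = -47 (O = -31 - 16 = -47)
O*(89 + (a(-3, -5) + 7)*(-4)) = -47*(89 + (2 + 7)*(-4)) = -47*(89 + 9*(-4)) = -47*(89 - 36) = -47*53 = -2491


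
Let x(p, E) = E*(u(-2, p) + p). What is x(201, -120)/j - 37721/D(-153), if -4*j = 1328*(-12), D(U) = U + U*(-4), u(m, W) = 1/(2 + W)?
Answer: -682383719/7733691 ≈ -88.235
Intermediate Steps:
D(U) = -3*U (D(U) = U - 4*U = -3*U)
j = 3984 (j = -332*(-12) = -¼*(-15936) = 3984)
x(p, E) = E*(p + 1/(2 + p)) (x(p, E) = E*(1/(2 + p) + p) = E*(p + 1/(2 + p)))
x(201, -120)/j - 37721/D(-153) = -120*(1 + 201*(2 + 201))/(2 + 201)/3984 - 37721/((-3*(-153))) = -120*(1 + 201*203)/203*(1/3984) - 37721/459 = -120*1/203*(1 + 40803)*(1/3984) - 37721*1/459 = -120*1/203*40804*(1/3984) - 37721/459 = -4896480/203*1/3984 - 37721/459 = -102010/16849 - 37721/459 = -682383719/7733691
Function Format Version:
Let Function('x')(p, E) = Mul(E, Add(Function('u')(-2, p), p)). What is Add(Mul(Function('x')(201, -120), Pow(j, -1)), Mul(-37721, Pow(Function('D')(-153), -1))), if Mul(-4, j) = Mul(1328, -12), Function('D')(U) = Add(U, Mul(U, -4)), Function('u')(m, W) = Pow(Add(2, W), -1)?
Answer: Rational(-682383719, 7733691) ≈ -88.235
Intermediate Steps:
Function('D')(U) = Mul(-3, U) (Function('D')(U) = Add(U, Mul(-4, U)) = Mul(-3, U))
j = 3984 (j = Mul(Rational(-1, 4), Mul(1328, -12)) = Mul(Rational(-1, 4), -15936) = 3984)
Function('x')(p, E) = Mul(E, Add(p, Pow(Add(2, p), -1))) (Function('x')(p, E) = Mul(E, Add(Pow(Add(2, p), -1), p)) = Mul(E, Add(p, Pow(Add(2, p), -1))))
Add(Mul(Function('x')(201, -120), Pow(j, -1)), Mul(-37721, Pow(Function('D')(-153), -1))) = Add(Mul(Mul(-120, Pow(Add(2, 201), -1), Add(1, Mul(201, Add(2, 201)))), Pow(3984, -1)), Mul(-37721, Pow(Mul(-3, -153), -1))) = Add(Mul(Mul(-120, Pow(203, -1), Add(1, Mul(201, 203))), Rational(1, 3984)), Mul(-37721, Pow(459, -1))) = Add(Mul(Mul(-120, Rational(1, 203), Add(1, 40803)), Rational(1, 3984)), Mul(-37721, Rational(1, 459))) = Add(Mul(Mul(-120, Rational(1, 203), 40804), Rational(1, 3984)), Rational(-37721, 459)) = Add(Mul(Rational(-4896480, 203), Rational(1, 3984)), Rational(-37721, 459)) = Add(Rational(-102010, 16849), Rational(-37721, 459)) = Rational(-682383719, 7733691)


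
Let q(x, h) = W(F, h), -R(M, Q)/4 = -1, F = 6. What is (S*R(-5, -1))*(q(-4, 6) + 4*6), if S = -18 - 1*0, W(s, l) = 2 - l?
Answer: -1440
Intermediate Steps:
R(M, Q) = 4 (R(M, Q) = -4*(-1) = 4)
S = -18 (S = -18 + 0 = -18)
q(x, h) = 2 - h
(S*R(-5, -1))*(q(-4, 6) + 4*6) = (-18*4)*((2 - 1*6) + 4*6) = -72*((2 - 6) + 24) = -72*(-4 + 24) = -72*20 = -1440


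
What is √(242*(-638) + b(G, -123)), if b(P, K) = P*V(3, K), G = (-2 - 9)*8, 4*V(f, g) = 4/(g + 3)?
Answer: I*√34738935/15 ≈ 392.93*I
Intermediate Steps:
V(f, g) = 1/(3 + g) (V(f, g) = (4/(g + 3))/4 = (4/(3 + g))/4 = 1/(3 + g))
G = -88 (G = -11*8 = -88)
b(P, K) = P/(3 + K)
√(242*(-638) + b(G, -123)) = √(242*(-638) - 88/(3 - 123)) = √(-154396 - 88/(-120)) = √(-154396 - 88*(-1/120)) = √(-154396 + 11/15) = √(-2315929/15) = I*√34738935/15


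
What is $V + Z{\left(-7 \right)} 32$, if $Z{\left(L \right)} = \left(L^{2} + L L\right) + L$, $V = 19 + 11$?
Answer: $2942$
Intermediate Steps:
$V = 30$
$Z{\left(L \right)} = L + 2 L^{2}$ ($Z{\left(L \right)} = \left(L^{2} + L^{2}\right) + L = 2 L^{2} + L = L + 2 L^{2}$)
$V + Z{\left(-7 \right)} 32 = 30 + - 7 \left(1 + 2 \left(-7\right)\right) 32 = 30 + - 7 \left(1 - 14\right) 32 = 30 + \left(-7\right) \left(-13\right) 32 = 30 + 91 \cdot 32 = 30 + 2912 = 2942$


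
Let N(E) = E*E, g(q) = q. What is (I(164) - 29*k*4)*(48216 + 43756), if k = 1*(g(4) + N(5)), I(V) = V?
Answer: -294310400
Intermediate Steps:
N(E) = E²
k = 29 (k = 1*(4 + 5²) = 1*(4 + 25) = 1*29 = 29)
(I(164) - 29*k*4)*(48216 + 43756) = (164 - 29*29*4)*(48216 + 43756) = (164 - 841*4)*91972 = (164 - 3364)*91972 = -3200*91972 = -294310400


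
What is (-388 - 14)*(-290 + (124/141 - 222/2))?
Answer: 7559878/47 ≈ 1.6085e+5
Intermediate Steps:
(-388 - 14)*(-290 + (124/141 - 222/2)) = -402*(-290 + (124*(1/141) - 222*½)) = -402*(-290 + (124/141 - 111)) = -402*(-290 - 15527/141) = -402*(-56417/141) = 7559878/47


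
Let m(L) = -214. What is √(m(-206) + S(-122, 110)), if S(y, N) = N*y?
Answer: I*√13634 ≈ 116.76*I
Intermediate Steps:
√(m(-206) + S(-122, 110)) = √(-214 + 110*(-122)) = √(-214 - 13420) = √(-13634) = I*√13634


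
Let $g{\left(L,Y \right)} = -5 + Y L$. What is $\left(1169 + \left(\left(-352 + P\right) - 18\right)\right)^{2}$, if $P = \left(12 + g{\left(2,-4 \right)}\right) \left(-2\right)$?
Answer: $641601$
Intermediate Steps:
$g{\left(L,Y \right)} = -5 + L Y$
$P = 2$ ($P = \left(12 + \left(-5 + 2 \left(-4\right)\right)\right) \left(-2\right) = \left(12 - 13\right) \left(-2\right) = \left(-1\right) \left(-2\right) = 2$)
$\left(1169 + \left(\left(-352 + P\right) - 18\right)\right)^{2} = \left(1169 + \left(\left(-352 + 2\right) - 18\right)\right)^{2} = \left(1169 - 368\right)^{2} = 801^{2} = 641601$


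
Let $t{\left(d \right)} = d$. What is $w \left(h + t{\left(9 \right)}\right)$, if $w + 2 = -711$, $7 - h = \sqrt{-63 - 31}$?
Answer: $-11408 + 713 i \sqrt{94} \approx -11408.0 + 6912.8 i$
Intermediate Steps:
$h = 7 - i \sqrt{94}$ ($h = 7 - \sqrt{-63 - 31} = 7 - \sqrt{-94} = 7 - i \sqrt{94} \approx 7.0 - 9.6954 i$)
$w = -713$ ($w = -2 - 711 = -713$)
$w \left(h + t{\left(9 \right)}\right) = - 713 \left(\left(7 - i \sqrt{94}\right) + 9\right) = - 713 \left(16 - i \sqrt{94}\right) = -11408 + 713 i \sqrt{94}$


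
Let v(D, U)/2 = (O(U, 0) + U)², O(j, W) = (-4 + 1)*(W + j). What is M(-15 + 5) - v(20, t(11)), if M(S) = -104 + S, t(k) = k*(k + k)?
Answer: -468626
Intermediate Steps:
t(k) = 2*k² (t(k) = k*(2*k) = 2*k²)
O(j, W) = -3*W - 3*j (O(j, W) = -3*(W + j) = -3*W - 3*j)
v(D, U) = 8*U² (v(D, U) = 2*((-3*0 - 3*U) + U)² = 2*((0 - 3*U) + U)² = 2*(-3*U + U)² = 2*(-2*U)² = 2*(4*U²) = 8*U²)
M(-15 + 5) - v(20, t(11)) = (-104 + (-15 + 5)) - 8*(2*11²)² = (-104 - 10) - 8*(2*121)² = -114 - 8*242² = -114 - 8*58564 = -114 - 1*468512 = -114 - 468512 = -468626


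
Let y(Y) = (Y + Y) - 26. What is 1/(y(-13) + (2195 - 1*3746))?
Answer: -1/1603 ≈ -0.00062383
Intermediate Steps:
y(Y) = -26 + 2*Y (y(Y) = 2*Y - 26 = -26 + 2*Y)
1/(y(-13) + (2195 - 1*3746)) = 1/((-26 + 2*(-13)) + (2195 - 1*3746)) = 1/((-26 - 26) + (2195 - 3746)) = 1/(-52 - 1551) = 1/(-1603) = -1/1603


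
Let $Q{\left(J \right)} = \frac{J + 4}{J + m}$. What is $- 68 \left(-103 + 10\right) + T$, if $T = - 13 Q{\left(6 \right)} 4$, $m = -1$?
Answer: $6220$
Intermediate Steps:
$Q{\left(J \right)} = \frac{4 + J}{-1 + J}$ ($Q{\left(J \right)} = \frac{J + 4}{J - 1} = \frac{4 + J}{-1 + J}$)
$T = -104$ ($T = - 13 \frac{4 + 6}{-1 + 6} \cdot 4 = - 13 \cdot \frac{1}{5} \cdot 10 \cdot 4 = \left(-13\right) 2 \cdot 4 = \left(-26\right) 4 = -104$)
$- 68 \left(-103 + 10\right) + T = - 68 \left(-103 + 10\right) - 104 = \left(-68\right) \left(-93\right) - 104 = 6324 - 104 = 6220$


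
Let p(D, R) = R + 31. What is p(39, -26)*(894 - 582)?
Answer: 1560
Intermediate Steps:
p(D, R) = 31 + R
p(39, -26)*(894 - 582) = (31 - 26)*(894 - 582) = 5*312 = 1560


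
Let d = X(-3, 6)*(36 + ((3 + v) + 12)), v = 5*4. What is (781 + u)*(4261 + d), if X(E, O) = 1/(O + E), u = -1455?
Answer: -8663596/3 ≈ -2.8879e+6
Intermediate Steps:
v = 20
X(E, O) = 1/(E + O)
d = 71/3 (d = (36 + ((3 + 20) + 12))/(-3 + 6) = (36 + (23 + 12))/3 = (36 + 35)/3 = (1/3)*71 = 71/3 ≈ 23.667)
(781 + u)*(4261 + d) = (781 - 1455)*(4261 + 71/3) = -674*12854/3 = -8663596/3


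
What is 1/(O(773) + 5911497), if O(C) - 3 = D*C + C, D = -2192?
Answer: 1/4217857 ≈ 2.3709e-7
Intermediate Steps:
O(C) = 3 - 2191*C (O(C) = 3 + (-2192*C + C) = 3 - 2191*C)
1/(O(773) + 5911497) = 1/((3 - 2191*773) + 5911497) = 1/((3 - 1693643) + 5911497) = 1/(-1693640 + 5911497) = 1/4217857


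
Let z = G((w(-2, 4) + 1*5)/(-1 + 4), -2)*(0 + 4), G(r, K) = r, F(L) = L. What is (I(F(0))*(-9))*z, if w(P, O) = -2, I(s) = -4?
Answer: 144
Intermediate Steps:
z = 4 (z = ((-2 + 1*5)/(-1 + 4))*(0 + 4) = ((-2 + 5)/3)*4 = (3*(⅓))*4 = 1*4 = 4)
(I(F(0))*(-9))*z = -4*(-9)*4 = 36*4 = 144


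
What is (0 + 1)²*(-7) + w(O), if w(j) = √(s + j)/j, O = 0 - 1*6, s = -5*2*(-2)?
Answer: -7 - √14/6 ≈ -7.6236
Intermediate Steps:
s = 20 (s = -10*(-2) = 20)
O = -6 (O = 0 - 6 = -6)
w(j) = √(20 + j)/j
(0 + 1)²*(-7) + w(O) = (0 + 1)²*(-7) + √(20 - 6)/(-6) = 1²*(-7) - √14/6 = 1*(-7) - √14/6 = -7 - √14/6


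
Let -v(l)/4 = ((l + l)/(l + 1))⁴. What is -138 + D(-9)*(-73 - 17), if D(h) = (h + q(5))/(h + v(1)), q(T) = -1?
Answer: -2694/13 ≈ -207.23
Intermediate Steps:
v(l) = -64*l⁴/(1 + l)⁴ (v(l) = -4*(l + l)⁴/(l + 1)⁴ = -4*16*l⁴/(1 + l)⁴ = -64*l⁴/(1 + l)⁴)
D(h) = (-1 + h)/(-4 + h) (D(h) = (h - 1)/(h - 64*1⁴/(1 + 1)⁴) = (-1 + h)/(h - 64*1/2⁴) = (-1 + h)/(h - 64*1*1/16) = (-1 + h)/(h - 4) = (-1 + h)/(-4 + h))
-138 + D(-9)*(-73 - 17) = -138 + ((-1 - 9)/(-4 - 9))*(-73 - 17) = -138 + (-10/(-13))*(-90) = -138 - 1/13*(-10)*(-90) = -138 + (10/13)*(-90) = -138 - 900/13 = -2694/13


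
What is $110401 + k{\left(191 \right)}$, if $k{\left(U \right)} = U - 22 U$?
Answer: $106390$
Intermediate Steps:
$k{\left(U \right)} = - 21 U$
$110401 + k{\left(191 \right)} = 110401 - 4011 = 106390$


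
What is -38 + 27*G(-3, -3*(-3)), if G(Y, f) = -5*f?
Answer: -1253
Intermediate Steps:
-38 + 27*G(-3, -3*(-3)) = -38 + 27*(-(-15)*(-3)) = -38 + 27*(-5*9) = -38 + 27*(-45) = -38 - 1215 = -1253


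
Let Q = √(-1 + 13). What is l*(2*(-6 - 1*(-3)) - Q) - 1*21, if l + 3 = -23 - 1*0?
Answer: 135 + 52*√3 ≈ 225.07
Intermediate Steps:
Q = 2*√3 (Q = √12 = 2*√3 ≈ 3.4641)
l = -26 (l = -3 + (-23 - 1*0) = -3 + (-23 + 0) = -3 - 23 = -26)
l*(2*(-6 - 1*(-3)) - Q) - 1*21 = -26*(2*(-6 - 1*(-3)) - 2*√3) - 1*21 = -26*(2*(-6 + 3) - 2*√3) - 21 = -26*(2*(-3) - 2*√3) - 21 = -26*(-6 - 2*√3) - 21 = (156 + 52*√3) - 21 = 135 + 52*√3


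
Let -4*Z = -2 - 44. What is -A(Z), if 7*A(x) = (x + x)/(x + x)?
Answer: -⅐ ≈ -0.14286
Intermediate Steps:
Z = 23/2 (Z = -(-2 - 44)/4 = -¼*(-46) = 23/2 ≈ 11.500)
A(x) = ⅐ (A(x) = ((x + x)/(x + x))/7 = ((2*x)/((2*x)))/7 = ((2*x)*(1/(2*x)))/7 = (⅐)*1 = ⅐)
-A(Z) = -1*⅐ = -⅐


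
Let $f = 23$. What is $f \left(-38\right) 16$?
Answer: $-13984$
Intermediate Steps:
$f \left(-38\right) 16 = 23 \left(-38\right) 16 = \left(-874\right) 16 = -13984$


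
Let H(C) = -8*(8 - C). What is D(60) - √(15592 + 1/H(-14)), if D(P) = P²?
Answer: 3600 - √30186101/44 ≈ 3475.1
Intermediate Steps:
H(C) = -64 + 8*C
D(60) - √(15592 + 1/H(-14)) = 60² - √(15592 + 1/(-64 + 8*(-14))) = 3600 - √(15592 + 1/(-64 - 112)) = 3600 - √(15592 + 1/(-176)) = 3600 - √(15592 - 1/176) = 3600 - √(2744191/176) = 3600 - √30186101/44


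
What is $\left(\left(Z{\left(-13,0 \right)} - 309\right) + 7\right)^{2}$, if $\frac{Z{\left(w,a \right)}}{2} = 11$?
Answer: $78400$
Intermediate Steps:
$Z{\left(w,a \right)} = 22$ ($Z{\left(w,a \right)} = 2 \cdot 11 = 22$)
$\left(\left(Z{\left(-13,0 \right)} - 309\right) + 7\right)^{2} = \left(\left(22 - 309\right) + 7\right)^{2} = \left(-287 + 7\right)^{2} = \left(-280\right)^{2} = 78400$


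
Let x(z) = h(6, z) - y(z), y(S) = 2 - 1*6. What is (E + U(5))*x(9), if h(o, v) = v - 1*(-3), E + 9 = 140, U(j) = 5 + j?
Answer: 2256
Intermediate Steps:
E = 131 (E = -9 + 140 = 131)
y(S) = -4 (y(S) = 2 - 6 = -4)
h(o, v) = 3 + v (h(o, v) = v + 3 = 3 + v)
x(z) = 7 + z (x(z) = (3 + z) - 1*(-4) = (3 + z) + 4 = 7 + z)
(E + U(5))*x(9) = (131 + (5 + 5))*(7 + 9) = (131 + 10)*16 = 141*16 = 2256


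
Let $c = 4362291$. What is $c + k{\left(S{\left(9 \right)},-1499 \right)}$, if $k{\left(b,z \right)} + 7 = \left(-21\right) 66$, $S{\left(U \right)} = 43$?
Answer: $4360898$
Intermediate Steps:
$k{\left(b,z \right)} = -1393$ ($k{\left(b,z \right)} = -7 - 1386 = -1393$)
$c + k{\left(S{\left(9 \right)},-1499 \right)} = 4362291 - 1393 = 4360898$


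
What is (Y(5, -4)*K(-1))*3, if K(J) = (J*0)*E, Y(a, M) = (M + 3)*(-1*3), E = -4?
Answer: 0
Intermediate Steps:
Y(a, M) = -9 - 3*M (Y(a, M) = (3 + M)*(-3) = -9 - 3*M)
K(J) = 0 (K(J) = (J*0)*(-4) = 0*(-4) = 0)
(Y(5, -4)*K(-1))*3 = ((-9 - 3*(-4))*0)*3 = ((-9 + 12)*0)*3 = (3*0)*3 = 0*3 = 0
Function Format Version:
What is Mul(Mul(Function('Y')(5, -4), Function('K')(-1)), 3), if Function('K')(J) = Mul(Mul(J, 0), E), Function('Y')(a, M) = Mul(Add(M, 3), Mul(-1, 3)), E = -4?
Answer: 0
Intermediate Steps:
Function('Y')(a, M) = Add(-9, Mul(-3, M)) (Function('Y')(a, M) = Mul(Add(3, M), -3) = Add(-9, Mul(-3, M)))
Function('K')(J) = 0 (Function('K')(J) = Mul(Mul(J, 0), -4) = Mul(0, -4) = 0)
Mul(Mul(Function('Y')(5, -4), Function('K')(-1)), 3) = Mul(Mul(Add(-9, Mul(-3, -4)), 0), 3) = Mul(Mul(Add(-9, 12), 0), 3) = Mul(Mul(3, 0), 3) = Mul(0, 3) = 0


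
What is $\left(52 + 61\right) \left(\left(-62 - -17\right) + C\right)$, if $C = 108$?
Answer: $7119$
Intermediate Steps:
$\left(52 + 61\right) \left(\left(-62 - -17\right) + C\right) = \left(52 + 61\right) \left(\left(-62 - -17\right) + 108\right) = 113 \left(\left(-62 + 17\right) + 108\right) = 113 \left(-45 + 108\right) = 113 \cdot 63 = 7119$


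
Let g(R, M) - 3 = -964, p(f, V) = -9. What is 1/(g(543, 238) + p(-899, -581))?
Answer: -1/970 ≈ -0.0010309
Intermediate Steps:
g(R, M) = -961 (g(R, M) = 3 - 964 = -961)
1/(g(543, 238) + p(-899, -581)) = 1/(-961 - 9) = 1/(-970) = -1/970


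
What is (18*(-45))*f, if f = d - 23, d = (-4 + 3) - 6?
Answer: 24300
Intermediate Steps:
d = -7 (d = -1 - 6 = -7)
f = -30 (f = -7 - 23 = -30)
(18*(-45))*f = (18*(-45))*(-30) = -810*(-30) = 24300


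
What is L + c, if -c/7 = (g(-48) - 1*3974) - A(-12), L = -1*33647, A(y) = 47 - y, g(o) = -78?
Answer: -4870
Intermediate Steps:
L = -33647
c = 28777 (c = -7*((-78 - 1*3974) - (47 - 1*(-12))) = -7*((-78 - 3974) - (47 + 12)) = -7*(-4052 - 1*59) = -7*(-4052 - 59) = -7*(-4111) = 28777)
L + c = -33647 + 28777 = -4870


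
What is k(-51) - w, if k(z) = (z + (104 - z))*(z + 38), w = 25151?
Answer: -26503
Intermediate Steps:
k(z) = 3952 + 104*z (k(z) = 104*(38 + z) = 3952 + 104*z)
k(-51) - w = (3952 + 104*(-51)) - 1*25151 = (3952 - 5304) - 25151 = -1352 - 25151 = -26503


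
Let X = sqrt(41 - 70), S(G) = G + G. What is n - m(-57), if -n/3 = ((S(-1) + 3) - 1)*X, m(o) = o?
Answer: 57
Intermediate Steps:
S(G) = 2*G
X = I*sqrt(29) (X = sqrt(-29) = I*sqrt(29) ≈ 5.3852*I)
n = 0 (n = -3*((2*(-1) + 3) - 1)*I*sqrt(29) = -3*((-2 + 3) - 1)*I*sqrt(29) = -3*(1 - 1)*I*sqrt(29) = -0*I*sqrt(29) = -3*0 = 0)
n - m(-57) = 0 - 1*(-57) = 0 + 57 = 57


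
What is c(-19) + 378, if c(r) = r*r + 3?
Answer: 742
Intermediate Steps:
c(r) = 3 + r**2 (c(r) = r**2 + 3 = 3 + r**2)
c(-19) + 378 = (3 + (-19)**2) + 378 = (3 + 361) + 378 = 364 + 378 = 742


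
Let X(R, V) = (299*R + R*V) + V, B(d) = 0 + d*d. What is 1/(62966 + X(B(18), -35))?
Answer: 1/148467 ≈ 6.7355e-6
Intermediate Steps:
B(d) = d**2 (B(d) = 0 + d**2 = d**2)
X(R, V) = V + 299*R + R*V
1/(62966 + X(B(18), -35)) = 1/(62966 + (-35 + 299*18**2 + 18**2*(-35))) = 1/(62966 + (-35 + 299*324 + 324*(-35))) = 1/(62966 + (-35 + 96876 - 11340)) = 1/(62966 + 85501) = 1/148467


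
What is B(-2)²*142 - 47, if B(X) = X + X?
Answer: 2225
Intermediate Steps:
B(X) = 2*X
B(-2)²*142 - 47 = (2*(-2))²*142 - 47 = (-4)²*142 - 47 = 16*142 - 47 = 2272 - 47 = 2225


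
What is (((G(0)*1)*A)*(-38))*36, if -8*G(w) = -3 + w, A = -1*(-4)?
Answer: -2052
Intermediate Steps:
A = 4
G(w) = 3/8 - w/8 (G(w) = -(-3 + w)/8 = 3/8 - w/8)
(((G(0)*1)*A)*(-38))*36 = ((((3/8 - ⅛*0)*1)*4)*(-38))*36 = ((((3/8 + 0)*1)*4)*(-38))*36 = ((((3/8)*1)*4)*(-38))*36 = (((3/8)*4)*(-38))*36 = ((3/2)*(-38))*36 = -57*36 = -2052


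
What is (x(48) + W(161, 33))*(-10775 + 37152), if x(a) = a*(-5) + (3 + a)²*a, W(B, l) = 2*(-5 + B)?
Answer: 3295014840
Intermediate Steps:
W(B, l) = -10 + 2*B
x(a) = -5*a + a*(3 + a)²
(x(48) + W(161, 33))*(-10775 + 37152) = (48*(-5 + (3 + 48)²) + (-10 + 2*161))*(-10775 + 37152) = (48*(-5 + 51²) + (-10 + 322))*26377 = (48*(-5 + 2601) + 312)*26377 = (48*2596 + 312)*26377 = (124608 + 312)*26377 = 124920*26377 = 3295014840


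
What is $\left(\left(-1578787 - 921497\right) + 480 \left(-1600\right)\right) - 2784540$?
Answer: $-6052824$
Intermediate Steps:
$\left(\left(-1578787 - 921497\right) + 480 \left(-1600\right)\right) - 2784540 = \left(-2500284 - 768000\right) - 2784540 = -3268284 - 2784540 = -6052824$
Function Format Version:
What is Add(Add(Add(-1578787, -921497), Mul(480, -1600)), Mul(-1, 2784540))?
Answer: -6052824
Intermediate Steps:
Add(Add(Add(-1578787, -921497), Mul(480, -1600)), Mul(-1, 2784540)) = Add(Add(-2500284, -768000), -2784540) = Add(-3268284, -2784540) = -6052824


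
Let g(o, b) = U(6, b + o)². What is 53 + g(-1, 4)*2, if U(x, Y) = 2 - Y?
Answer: 55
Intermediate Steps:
g(o, b) = (2 - b - o)² (g(o, b) = (2 - (b + o))² = (2 + (-b - o))² = (2 - b - o)²)
53 + g(-1, 4)*2 = 53 + (-2 + 4 - 1)²*2 = 53 + 1²*2 = 53 + 1*2 = 53 + 2 = 55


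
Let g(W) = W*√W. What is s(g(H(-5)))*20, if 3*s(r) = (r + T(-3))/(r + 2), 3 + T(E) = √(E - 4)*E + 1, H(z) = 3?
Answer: 620/69 - 80*√3/23 - 60*I*√21/23 + 40*I*√7/23 ≈ 2.961 - 7.3532*I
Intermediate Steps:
T(E) = -2 + E*√(-4 + E) (T(E) = -3 + (√(E - 4)*E + 1) = -3 + (√(-4 + E)*E + 1) = -3 + (E*√(-4 + E) + 1) = -3 + (1 + E*√(-4 + E)) = -2 + E*√(-4 + E))
g(W) = W^(3/2)
s(r) = (-2 + r - 3*I*√7)/(3*(2 + r)) (s(r) = ((r + (-2 - 3*√(-4 - 3)))/(r + 2))/3 = ((r + (-2 - 3*I*√7))/(2 + r))/3 = ((-2 + r - 3*I*√7)/(2 + r))/3 = (-2 + r - 3*I*√7)/(3*(2 + r)))
s(g(H(-5)))*20 = ((-2 + 3^(3/2) - 3*I*√7)/(3*(2 + 3^(3/2))))*20 = ((-2 + 3*√3 - 3*I*√7)/(3*(2 + 3*√3)))*20 = 20*(-2 + 3*√3 - 3*I*√7)/(3*(2 + 3*√3))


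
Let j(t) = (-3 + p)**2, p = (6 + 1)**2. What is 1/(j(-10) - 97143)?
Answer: -1/95027 ≈ -1.0523e-5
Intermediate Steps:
p = 49 (p = 7**2 = 49)
j(t) = 2116 (j(t) = (-3 + 49)**2 = 46**2 = 2116)
1/(j(-10) - 97143) = 1/(2116 - 97143) = 1/(-95027) = -1/95027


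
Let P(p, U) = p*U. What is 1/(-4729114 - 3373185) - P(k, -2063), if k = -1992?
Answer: -33296365331305/8102299 ≈ -4.1095e+6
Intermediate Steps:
P(p, U) = U*p
1/(-4729114 - 3373185) - P(k, -2063) = 1/(-4729114 - 3373185) - (-2063)*(-1992) = 1/(-8102299) - 1*4109496 = -1/8102299 - 4109496 = -33296365331305/8102299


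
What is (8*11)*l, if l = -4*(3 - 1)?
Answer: -704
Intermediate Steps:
l = -8 (l = -4*2 = -8)
(8*11)*l = (8*11)*(-8) = 88*(-8) = -704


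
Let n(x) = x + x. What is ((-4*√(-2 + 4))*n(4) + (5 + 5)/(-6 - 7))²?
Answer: 346212/169 + 640*√2/13 ≈ 2118.2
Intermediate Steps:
n(x) = 2*x
((-4*√(-2 + 4))*n(4) + (5 + 5)/(-6 - 7))² = ((-4*√(-2 + 4))*(2*4) + (5 + 5)/(-6 - 7))² = (-4*√2*8 + 10/(-13))² = (-32*√2 + 10*(-1/13))² = (-32*√2 - 10/13)² = (-10/13 - 32*√2)²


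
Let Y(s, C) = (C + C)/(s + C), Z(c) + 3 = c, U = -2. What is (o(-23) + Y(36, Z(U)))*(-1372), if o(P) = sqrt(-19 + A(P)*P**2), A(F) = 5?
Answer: 13720/31 - 1372*sqrt(2626) ≈ -69865.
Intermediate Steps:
Z(c) = -3 + c
Y(s, C) = 2*C/(C + s) (Y(s, C) = (2*C)/(C + s) = 2*C/(C + s))
o(P) = sqrt(-19 + 5*P**2)
(o(-23) + Y(36, Z(U)))*(-1372) = (sqrt(-19 + 5*(-23)**2) + 2*(-3 - 2)/((-3 - 2) + 36))*(-1372) = (sqrt(-19 + 5*529) + 2*(-5)/(-5 + 36))*(-1372) = (sqrt(-19 + 2645) + 2*(-5)/31)*(-1372) = (sqrt(2626) + 2*(-5)*(1/31))*(-1372) = (sqrt(2626) - 10/31)*(-1372) = (-10/31 + sqrt(2626))*(-1372) = 13720/31 - 1372*sqrt(2626)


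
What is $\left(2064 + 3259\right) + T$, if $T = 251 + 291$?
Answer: $5865$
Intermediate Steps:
$T = 542$
$\left(2064 + 3259\right) + T = \left(2064 + 3259\right) + 542 = 5323 + 542 = 5865$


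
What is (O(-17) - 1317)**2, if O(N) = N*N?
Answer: 1056784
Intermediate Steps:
O(N) = N**2
(O(-17) - 1317)**2 = ((-17)**2 - 1317)**2 = (289 - 1317)**2 = (-1028)**2 = 1056784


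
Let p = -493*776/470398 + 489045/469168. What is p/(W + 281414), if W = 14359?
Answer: 1330450697/1717784894272944 ≈ 7.7452e-7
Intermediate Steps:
p = 25278563243/110347844432 (p = -382568*1/470398 + 489045*(1/469168) = -191284/235199 + 489045/469168 = 25278563243/110347844432 ≈ 0.22908)
p/(W + 281414) = 25278563243/(110347844432*(14359 + 281414)) = (25278563243/110347844432)/295773 = (25278563243/110347844432)*(1/295773) = 1330450697/1717784894272944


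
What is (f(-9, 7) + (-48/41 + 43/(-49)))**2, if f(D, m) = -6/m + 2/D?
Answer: 3198015601/326922561 ≈ 9.7822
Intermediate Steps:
(f(-9, 7) + (-48/41 + 43/(-49)))**2 = ((-6/7 + 2/(-9)) + (-48/41 + 43/(-49)))**2 = ((-6*1/7 + 2*(-1/9)) + (-48*1/41 + 43*(-1/49)))**2 = ((-6/7 - 2/9) + (-48/41 - 43/49))**2 = (-68/63 - 4115/2009)**2 = (-56551/18081)**2 = 3198015601/326922561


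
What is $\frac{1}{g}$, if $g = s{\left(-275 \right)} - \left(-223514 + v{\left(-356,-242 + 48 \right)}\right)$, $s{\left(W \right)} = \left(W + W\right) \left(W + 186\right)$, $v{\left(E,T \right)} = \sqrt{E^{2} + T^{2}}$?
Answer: $\frac{68116}{18559116731} + \frac{\sqrt{41093}}{37118233462} \approx 3.6757 \cdot 10^{-6}$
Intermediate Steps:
$s{\left(W \right)} = 2 W \left(186 + W\right)$
$g = 272464 - 2 \sqrt{41093}$ ($g = 2 \left(-275\right) \left(186 - 275\right) + \left(223514 - \sqrt{\left(-356\right)^{2} + \left(-242 + 48\right)^{2}}\right) = 2 \left(-275\right) \left(-89\right) + \left(223514 - \sqrt{126736 + \left(-194\right)^{2}}\right) = 48950 + \left(223514 - \sqrt{126736 + 37636}\right) = 48950 + \left(223514 - \sqrt{164372}\right) = 48950 + \left(223514 - 2 \sqrt{41093}\right) = 272464 - 2 \sqrt{41093} \approx 2.7206 \cdot 10^{5}$)
$\frac{1}{g} = \frac{1}{272464 - 2 \sqrt{41093}}$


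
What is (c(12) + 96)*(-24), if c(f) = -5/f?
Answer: -2294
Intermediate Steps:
(c(12) + 96)*(-24) = (-5/12 + 96)*(-24) = (1147/12)*(-24) = -2294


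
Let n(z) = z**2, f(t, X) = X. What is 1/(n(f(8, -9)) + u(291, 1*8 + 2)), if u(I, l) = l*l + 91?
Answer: 1/272 ≈ 0.0036765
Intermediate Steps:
u(I, l) = 91 + l**2 (u(I, l) = l**2 + 91 = 91 + l**2)
1/(n(f(8, -9)) + u(291, 1*8 + 2)) = 1/((-9)**2 + (91 + (1*8 + 2)**2)) = 1/(81 + (91 + (8 + 2)**2)) = 1/(81 + (91 + 10**2)) = 1/(81 + (91 + 100)) = 1/(81 + 191) = 1/272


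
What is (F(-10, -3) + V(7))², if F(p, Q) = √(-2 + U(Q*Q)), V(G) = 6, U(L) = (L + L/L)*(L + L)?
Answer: (6 + √178)² ≈ 374.10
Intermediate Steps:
U(L) = 2*L*(1 + L) (U(L) = (L + 1)*(2*L) = (1 + L)*(2*L) = 2*L*(1 + L))
F(p, Q) = √(-2 + 2*Q²*(1 + Q²)) (F(p, Q) = √(-2 + 2*(Q*Q)*(1 + Q*Q)) = √(-2 + 2*Q²*(1 + Q²)))
(F(-10, -3) + V(7))² = (√(-2 + 2*(-3)² + 2*(-3)⁴) + 6)² = (√(-2 + 2*9 + 2*81) + 6)² = (√(-2 + 18 + 162) + 6)² = (√178 + 6)² = (6 + √178)²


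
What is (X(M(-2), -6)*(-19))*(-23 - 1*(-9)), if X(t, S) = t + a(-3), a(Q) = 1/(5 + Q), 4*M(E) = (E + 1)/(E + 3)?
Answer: 133/2 ≈ 66.500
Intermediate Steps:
M(E) = (1 + E)/(4*(3 + E)) (M(E) = ((E + 1)/(E + 3))/4 = ((1 + E)/(3 + E))/4 = (1 + E)/(4*(3 + E)))
X(t, S) = ½ + t (X(t, S) = t + 1/(5 - 3) = t + 1/2 = t + ½ = ½ + t)
(X(M(-2), -6)*(-19))*(-23 - 1*(-9)) = ((½ + (1 - 2)/(4*(3 - 2)))*(-19))*(-23 - 1*(-9)) = ((½ + (¼)*(-1)/1)*(-19))*(-23 + 9) = ((½ + (¼)*1*(-1))*(-19))*(-14) = ((½ - ¼)*(-19))*(-14) = ((¼)*(-19))*(-14) = -19/4*(-14) = 133/2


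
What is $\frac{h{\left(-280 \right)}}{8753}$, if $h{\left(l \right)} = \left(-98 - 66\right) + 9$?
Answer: $- \frac{155}{8753} \approx -0.017708$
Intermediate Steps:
$h{\left(l \right)} = -155$ ($h{\left(l \right)} = -164 + 9 = -155$)
$\frac{h{\left(-280 \right)}}{8753} = - \frac{155}{8753}$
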